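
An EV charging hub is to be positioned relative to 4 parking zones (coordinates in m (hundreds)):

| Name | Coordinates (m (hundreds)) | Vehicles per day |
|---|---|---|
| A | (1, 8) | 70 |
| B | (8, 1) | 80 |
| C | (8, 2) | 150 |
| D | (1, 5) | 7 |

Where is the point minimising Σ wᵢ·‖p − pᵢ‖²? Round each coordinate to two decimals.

The minimiser of Σwᵢ‖p−pᵢ‖² is the weighted centroid p* = (Σwᵢpᵢ)/(Σwᵢ).
Σwᵢ = 307.
Σwᵢxᵢ = 70·1 + 80·8 + 150·8 + 7·1 = 1917.
Σwᵢyᵢ = 70·8 + 80·1 + 150·2 + 7·5 = 975.
x* = 1917/307 = 6.24, y* = 975/307 = 3.18.

(6.24, 3.18)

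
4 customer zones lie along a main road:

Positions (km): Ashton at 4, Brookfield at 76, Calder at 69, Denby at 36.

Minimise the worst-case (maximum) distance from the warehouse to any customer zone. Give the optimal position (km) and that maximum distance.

The 1-center on a line is the midpoint of the two extreme points: leftmost at 4, rightmost at 76.
Optimal location = (4 + 76)/2 = 40; maximum distance = (76 − 4)/2 = 36.

location 40, max distance 36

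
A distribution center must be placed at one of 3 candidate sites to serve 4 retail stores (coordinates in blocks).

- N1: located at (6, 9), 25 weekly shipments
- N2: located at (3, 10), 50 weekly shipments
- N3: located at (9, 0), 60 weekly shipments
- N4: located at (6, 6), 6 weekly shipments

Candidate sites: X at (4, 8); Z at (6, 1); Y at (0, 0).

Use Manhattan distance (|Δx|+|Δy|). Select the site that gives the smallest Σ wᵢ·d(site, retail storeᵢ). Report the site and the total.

X, total 1029 blocks

Total weighted distance at each candidate:
  X (4, 8): total = 1029
  Z (6, 1): total = 1070
  Y (0, 0): total = 1637
Minimum is at X with total 1029 blocks.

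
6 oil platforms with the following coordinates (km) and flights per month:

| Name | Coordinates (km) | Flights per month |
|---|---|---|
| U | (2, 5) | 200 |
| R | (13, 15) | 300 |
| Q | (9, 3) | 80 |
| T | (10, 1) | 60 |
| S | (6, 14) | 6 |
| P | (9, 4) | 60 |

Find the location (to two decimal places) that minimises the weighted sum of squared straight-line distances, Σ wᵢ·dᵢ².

The minimiser of Σwᵢ‖p−pᵢ‖² is the weighted centroid p* = (Σwᵢpᵢ)/(Σwᵢ).
Σwᵢ = 706.
Σwᵢxᵢ = 200·2 + 300·13 + 80·9 + 60·10 + 6·6 + 60·9 = 6196.
Σwᵢyᵢ = 200·5 + 300·15 + 80·3 + 60·1 + 6·14 + 60·4 = 6124.
x* = 6196/706 = 8.78, y* = 6124/706 = 8.67.

(8.78, 8.67)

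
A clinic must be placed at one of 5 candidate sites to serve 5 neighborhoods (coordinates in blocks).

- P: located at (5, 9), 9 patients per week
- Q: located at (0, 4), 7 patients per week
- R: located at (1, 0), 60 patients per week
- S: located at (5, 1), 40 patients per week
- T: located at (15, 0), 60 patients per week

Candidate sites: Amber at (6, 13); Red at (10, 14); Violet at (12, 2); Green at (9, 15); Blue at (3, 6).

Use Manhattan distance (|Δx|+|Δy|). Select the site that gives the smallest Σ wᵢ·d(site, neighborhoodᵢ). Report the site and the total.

Total weighted distance at each candidate:
  Amber (6, 13): total = 3070
  Red (10, 14): total = 3470
  Violet (12, 2): total = 1624
  Green (9, 15): total = 3590
  Blue (3, 6): total = 1920
Minimum is at Violet with total 1624 blocks.

Violet, total 1624 blocks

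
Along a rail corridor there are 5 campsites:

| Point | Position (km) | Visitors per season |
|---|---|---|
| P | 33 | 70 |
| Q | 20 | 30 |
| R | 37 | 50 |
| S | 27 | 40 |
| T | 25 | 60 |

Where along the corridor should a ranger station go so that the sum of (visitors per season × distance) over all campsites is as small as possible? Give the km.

For a sum of weighted absolute distances on a line, the optimum is the weighted median (not the mean). Total weight W = 250; half-weight = 125.
Sort by position and accumulate weight:
  km 20 (Q, w=30) → cum 30
  km 25 (T, w=60) → cum 90
  km 27 (S, w=40) → cum 130  ≥ 125 → median here
  km 33 (P, w=70) → cum 200
  km 37 (R, w=50) → cum 250
Optimal location: km 27.

x = 27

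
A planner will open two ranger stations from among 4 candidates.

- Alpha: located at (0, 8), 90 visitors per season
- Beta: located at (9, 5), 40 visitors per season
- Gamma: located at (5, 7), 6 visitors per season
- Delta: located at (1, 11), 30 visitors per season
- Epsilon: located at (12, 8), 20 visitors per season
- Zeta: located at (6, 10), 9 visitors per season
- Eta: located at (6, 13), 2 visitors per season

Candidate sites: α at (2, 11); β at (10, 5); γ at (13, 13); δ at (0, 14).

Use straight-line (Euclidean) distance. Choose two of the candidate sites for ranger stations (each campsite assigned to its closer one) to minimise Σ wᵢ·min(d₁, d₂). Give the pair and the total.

{α, β}, total 542.7

Evaluate every pair (each demand assigned to the nearer of the two):
  {α, β}: total = 542.7
  {β, δ}: total = 849.1
  {α, γ}: total = 890.3
  {α, δ}: total = 1008.1
  {γ, δ}: total = 1223.3
  {β, γ}: total = 1480.2
Best pair: {α, β} with total 542.7.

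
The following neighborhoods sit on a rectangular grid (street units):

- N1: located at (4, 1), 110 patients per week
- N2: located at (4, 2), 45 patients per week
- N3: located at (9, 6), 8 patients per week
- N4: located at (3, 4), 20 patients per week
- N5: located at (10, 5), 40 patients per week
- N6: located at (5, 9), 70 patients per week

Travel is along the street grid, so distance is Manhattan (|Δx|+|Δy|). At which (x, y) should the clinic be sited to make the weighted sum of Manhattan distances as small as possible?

(4, 2)

Manhattan distance separates: Σwᵢ(|x−xᵢ|+|y−yᵢ|) = Σwᵢ|x−xᵢ| + Σwᵢ|y−yᵢ|, so x and y are optimised independently as 1-D weighted medians.
Total weight W = 293; half = 146.5.
x-coordinate, sorted with cumulative weight:
  x=3 (N4, w=20) cum 20
  x=4 (N1, w=110) cum 130
  x=4 (N2, w=45) cum 175  ← median
  x=5 (N6, w=70) cum 245
  x=9 (N3, w=8) cum 253
  x=10 (N5, w=40) cum 293
⇒ x* = 4
y-coordinate, sorted with cumulative weight:
  y=1 (N1, w=110) cum 110
  y=2 (N2, w=45) cum 155  ← median
  y=4 (N4, w=20) cum 175
  y=5 (N5, w=40) cum 215
  y=6 (N3, w=8) cum 223
  y=9 (N6, w=70) cum 293
⇒ y* = 2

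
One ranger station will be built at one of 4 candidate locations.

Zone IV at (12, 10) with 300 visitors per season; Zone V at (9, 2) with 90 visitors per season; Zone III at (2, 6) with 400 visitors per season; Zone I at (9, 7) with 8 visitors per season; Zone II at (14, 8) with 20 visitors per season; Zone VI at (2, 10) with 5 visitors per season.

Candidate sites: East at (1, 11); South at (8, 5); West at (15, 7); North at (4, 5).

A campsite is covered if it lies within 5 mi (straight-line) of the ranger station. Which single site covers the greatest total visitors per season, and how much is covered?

North, covering 400

Coverage radius r = 5 mi; a point is covered iff (Δx)²+(Δy)² ≤ 5² = 25.
  East (1, 11): covers {Zone VI} → 5
  South (8, 5): covers {Zone V, Zone I} → 98
  West (15, 7): covers {Zone IV, Zone II} → 320
  North (4, 5): covers {Zone III} → 400
Maximum coverage at North: 400 visitors per season.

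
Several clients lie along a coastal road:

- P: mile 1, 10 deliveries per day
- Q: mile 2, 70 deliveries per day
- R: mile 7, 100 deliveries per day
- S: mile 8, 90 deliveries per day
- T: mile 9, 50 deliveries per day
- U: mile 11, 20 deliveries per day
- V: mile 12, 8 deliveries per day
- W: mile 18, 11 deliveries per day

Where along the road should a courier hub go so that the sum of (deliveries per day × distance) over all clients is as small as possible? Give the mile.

For a sum of weighted absolute distances on a line, the optimum is the weighted median (not the mean). Total weight W = 359; half-weight = 179.5.
Sort by position and accumulate weight:
  mile 1 (P, w=10) → cum 10
  mile 2 (Q, w=70) → cum 80
  mile 7 (R, w=100) → cum 180  ≥ 179.5 → median here
  mile 8 (S, w=90) → cum 270
  mile 9 (T, w=50) → cum 320
  mile 11 (U, w=20) → cum 340
  mile 12 (V, w=8) → cum 348
  mile 18 (W, w=11) → cum 359
Optimal location: mile 7.

x = 7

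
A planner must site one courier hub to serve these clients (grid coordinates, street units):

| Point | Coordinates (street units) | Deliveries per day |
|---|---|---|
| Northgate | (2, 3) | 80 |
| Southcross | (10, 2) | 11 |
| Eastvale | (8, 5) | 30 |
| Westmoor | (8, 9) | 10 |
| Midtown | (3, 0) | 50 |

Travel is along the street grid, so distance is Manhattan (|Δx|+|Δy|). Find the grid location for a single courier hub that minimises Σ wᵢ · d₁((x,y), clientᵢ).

Manhattan distance separates: Σwᵢ(|x−xᵢ|+|y−yᵢ|) = Σwᵢ|x−xᵢ| + Σwᵢ|y−yᵢ|, so x and y are optimised independently as 1-D weighted medians.
Total weight W = 181; half = 90.5.
x-coordinate, sorted with cumulative weight:
  x=2 (Northgate, w=80) cum 80
  x=3 (Midtown, w=50) cum 130  ← median
  x=8 (Eastvale, w=30) cum 160
  x=8 (Westmoor, w=10) cum 170
  x=10 (Southcross, w=11) cum 181
⇒ x* = 3
y-coordinate, sorted with cumulative weight:
  y=0 (Midtown, w=50) cum 50
  y=2 (Southcross, w=11) cum 61
  y=3 (Northgate, w=80) cum 141  ← median
  y=5 (Eastvale, w=30) cum 171
  y=9 (Westmoor, w=10) cum 181
⇒ y* = 3

(3, 3)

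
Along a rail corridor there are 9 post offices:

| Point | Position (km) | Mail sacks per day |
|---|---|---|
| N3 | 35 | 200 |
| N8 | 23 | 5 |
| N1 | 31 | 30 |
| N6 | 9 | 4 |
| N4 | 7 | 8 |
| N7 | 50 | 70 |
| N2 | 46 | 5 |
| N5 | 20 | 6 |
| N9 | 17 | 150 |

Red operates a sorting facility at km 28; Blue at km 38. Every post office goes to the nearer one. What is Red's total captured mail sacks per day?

203

The indifferent point is the midpoint (28+38)/2 = 33; post offices left of it (closer to Red at 28) go to Red, those right go to Blue.
  N4 at 7 (w=8) → Red
  N6 at 9 (w=4) → Red
  N9 at 17 (w=150) → Red
  N5 at 20 (w=6) → Red
  N8 at 23 (w=5) → Red
  N1 at 31 (w=30) → Red
  N3 at 35 (w=200) → Blue
  N2 at 46 (w=5) → Blue
  N7 at 50 (w=70) → Blue
Red captures 203; Blue captures 275.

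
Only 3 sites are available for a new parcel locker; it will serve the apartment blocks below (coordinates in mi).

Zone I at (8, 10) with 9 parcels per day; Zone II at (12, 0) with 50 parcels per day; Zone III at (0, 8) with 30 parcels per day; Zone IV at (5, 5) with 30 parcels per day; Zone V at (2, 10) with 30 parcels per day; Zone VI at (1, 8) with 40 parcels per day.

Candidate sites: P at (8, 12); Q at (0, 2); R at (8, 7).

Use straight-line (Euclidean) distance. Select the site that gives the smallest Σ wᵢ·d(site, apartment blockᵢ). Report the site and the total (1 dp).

Total weighted distance at each candidate:
  P (8, 12): total = 1659.5
  Q (0, 2): total = 1555.7
  R (8, 7): total = 1264.2
Minimum is at R with total 1264.2 mi.

R, total 1264.2 mi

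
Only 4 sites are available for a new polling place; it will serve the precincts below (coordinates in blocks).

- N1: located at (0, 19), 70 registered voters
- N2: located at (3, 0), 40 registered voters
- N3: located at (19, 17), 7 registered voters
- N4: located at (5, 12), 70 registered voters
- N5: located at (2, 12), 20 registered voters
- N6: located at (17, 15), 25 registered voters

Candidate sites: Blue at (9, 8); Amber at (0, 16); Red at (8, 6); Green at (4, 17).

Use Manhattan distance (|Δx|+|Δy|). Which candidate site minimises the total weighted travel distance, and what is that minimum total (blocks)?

Total weighted distance at each candidate:
  Blue (9, 8): total = 3248
  Amber (0, 16): total = 2310
  Red (8, 6): total = 3384
  Green (4, 17): total = 2180
Minimum is at Green with total 2180 blocks.

Green, total 2180 blocks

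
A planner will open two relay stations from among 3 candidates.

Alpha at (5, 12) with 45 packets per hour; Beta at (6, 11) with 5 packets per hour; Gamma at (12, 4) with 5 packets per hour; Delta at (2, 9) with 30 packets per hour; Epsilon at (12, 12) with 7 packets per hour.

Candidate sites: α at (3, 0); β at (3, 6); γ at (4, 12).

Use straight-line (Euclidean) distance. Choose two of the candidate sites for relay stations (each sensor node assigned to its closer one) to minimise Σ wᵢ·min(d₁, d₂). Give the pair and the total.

Evaluate every pair (each demand assigned to the nearer of the two):
  {β, γ}: total = 253.1
  {α, γ}: total = 269.6
  {α, β}: total = 530.4
Best pair: {β, γ} with total 253.1.

{β, γ}, total 253.1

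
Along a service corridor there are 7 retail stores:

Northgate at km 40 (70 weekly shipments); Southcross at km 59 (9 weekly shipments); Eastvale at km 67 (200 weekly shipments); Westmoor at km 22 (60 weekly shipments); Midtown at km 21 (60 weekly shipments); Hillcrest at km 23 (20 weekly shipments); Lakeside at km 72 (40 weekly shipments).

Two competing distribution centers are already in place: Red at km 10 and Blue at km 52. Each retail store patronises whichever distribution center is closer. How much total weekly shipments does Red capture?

140

The indifferent point is the midpoint (10+52)/2 = 31; retail stores left of it (closer to Red at 10) go to Red, those right go to Blue.
  Midtown at 21 (w=60) → Red
  Westmoor at 22 (w=60) → Red
  Hillcrest at 23 (w=20) → Red
  Northgate at 40 (w=70) → Blue
  Southcross at 59 (w=9) → Blue
  Eastvale at 67 (w=200) → Blue
  Lakeside at 72 (w=40) → Blue
Red captures 140; Blue captures 319.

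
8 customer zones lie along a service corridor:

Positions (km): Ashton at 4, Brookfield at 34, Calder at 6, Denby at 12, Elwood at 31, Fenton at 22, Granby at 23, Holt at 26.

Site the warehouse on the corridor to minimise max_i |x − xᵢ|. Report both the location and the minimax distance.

The 1-center on a line is the midpoint of the two extreme points: leftmost at 4, rightmost at 34.
Optimal location = (4 + 34)/2 = 19; maximum distance = (34 − 4)/2 = 15.

location 19, max distance 15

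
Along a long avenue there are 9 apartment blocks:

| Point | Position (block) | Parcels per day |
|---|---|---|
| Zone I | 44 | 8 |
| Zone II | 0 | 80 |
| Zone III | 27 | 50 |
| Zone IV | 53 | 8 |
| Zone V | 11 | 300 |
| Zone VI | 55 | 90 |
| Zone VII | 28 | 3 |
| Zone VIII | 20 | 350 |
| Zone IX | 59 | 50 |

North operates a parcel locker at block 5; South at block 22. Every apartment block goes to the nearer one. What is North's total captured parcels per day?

The indifferent point is the midpoint (5+22)/2 = 13.5; apartment blocks left of it (closer to North at 5) go to North, those right go to South.
  Zone II at 0 (w=80) → North
  Zone V at 11 (w=300) → North
  Zone VIII at 20 (w=350) → South
  Zone III at 27 (w=50) → South
  Zone VII at 28 (w=3) → South
  Zone I at 44 (w=8) → South
  Zone IV at 53 (w=8) → South
  Zone VI at 55 (w=90) → South
  Zone IX at 59 (w=50) → South
North captures 380; South captures 559.

380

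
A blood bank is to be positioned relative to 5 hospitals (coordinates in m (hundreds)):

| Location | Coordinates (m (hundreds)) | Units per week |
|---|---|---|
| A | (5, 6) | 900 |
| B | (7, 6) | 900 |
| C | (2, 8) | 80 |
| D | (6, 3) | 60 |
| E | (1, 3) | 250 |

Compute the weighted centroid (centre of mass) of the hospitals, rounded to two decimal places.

(5.28, 5.65)

The minimiser of Σwᵢ‖p−pᵢ‖² is the weighted centroid p* = (Σwᵢpᵢ)/(Σwᵢ).
Σwᵢ = 2190.
Σwᵢxᵢ = 900·5 + 900·7 + 80·2 + 60·6 + 250·1 = 11570.
Σwᵢyᵢ = 900·6 + 900·6 + 80·8 + 60·3 + 250·3 = 12370.
x* = 11570/2190 = 5.28, y* = 12370/2190 = 5.65.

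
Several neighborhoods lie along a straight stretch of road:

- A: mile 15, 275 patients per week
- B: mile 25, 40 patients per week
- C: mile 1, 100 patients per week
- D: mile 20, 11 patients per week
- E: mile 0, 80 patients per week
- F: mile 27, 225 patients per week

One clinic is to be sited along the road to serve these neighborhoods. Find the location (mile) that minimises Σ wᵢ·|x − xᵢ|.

For a sum of weighted absolute distances on a line, the optimum is the weighted median (not the mean). Total weight W = 731; half-weight = 365.5.
Sort by position and accumulate weight:
  mile 0 (E, w=80) → cum 80
  mile 1 (C, w=100) → cum 180
  mile 15 (A, w=275) → cum 455  ≥ 365.5 → median here
  mile 20 (D, w=11) → cum 466
  mile 25 (B, w=40) → cum 506
  mile 27 (F, w=225) → cum 731
Optimal location: mile 15.

x = 15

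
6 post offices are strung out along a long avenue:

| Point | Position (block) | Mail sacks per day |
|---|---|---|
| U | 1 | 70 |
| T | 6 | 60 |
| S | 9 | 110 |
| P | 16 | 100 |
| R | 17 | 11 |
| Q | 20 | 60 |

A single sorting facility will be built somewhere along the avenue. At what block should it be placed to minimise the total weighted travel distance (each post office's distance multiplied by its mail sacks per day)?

For a sum of weighted absolute distances on a line, the optimum is the weighted median (not the mean). Total weight W = 411; half-weight = 205.5.
Sort by position and accumulate weight:
  block 1 (U, w=70) → cum 70
  block 6 (T, w=60) → cum 130
  block 9 (S, w=110) → cum 240  ≥ 205.5 → median here
  block 16 (P, w=100) → cum 340
  block 17 (R, w=11) → cum 351
  block 20 (Q, w=60) → cum 411
Optimal location: block 9.

x = 9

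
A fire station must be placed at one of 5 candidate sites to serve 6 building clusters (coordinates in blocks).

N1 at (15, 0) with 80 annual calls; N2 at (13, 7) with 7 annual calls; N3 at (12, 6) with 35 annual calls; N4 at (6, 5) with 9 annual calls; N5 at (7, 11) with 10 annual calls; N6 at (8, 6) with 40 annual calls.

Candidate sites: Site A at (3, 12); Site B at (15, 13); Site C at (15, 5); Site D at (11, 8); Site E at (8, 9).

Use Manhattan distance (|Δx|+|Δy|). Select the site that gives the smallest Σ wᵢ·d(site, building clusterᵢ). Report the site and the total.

Total weighted distance at each candidate:
  Site A (3, 12): total = 3130
  Site B (15, 13): total = 2259
  Site C (15, 5): total = 1109
  Site D (11, 8): total = 1428
  Site E (8, 9): total = 1778
Minimum is at Site C with total 1109 blocks.

Site C, total 1109 blocks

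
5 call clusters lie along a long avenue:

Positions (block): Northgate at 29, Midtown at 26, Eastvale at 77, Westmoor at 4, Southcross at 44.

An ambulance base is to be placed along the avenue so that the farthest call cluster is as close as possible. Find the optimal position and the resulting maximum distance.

The 1-center on a line is the midpoint of the two extreme points: leftmost at 4, rightmost at 77.
Optimal location = (4 + 77)/2 = 40.5; maximum distance = (77 − 4)/2 = 36.5.

location 40.5, max distance 36.5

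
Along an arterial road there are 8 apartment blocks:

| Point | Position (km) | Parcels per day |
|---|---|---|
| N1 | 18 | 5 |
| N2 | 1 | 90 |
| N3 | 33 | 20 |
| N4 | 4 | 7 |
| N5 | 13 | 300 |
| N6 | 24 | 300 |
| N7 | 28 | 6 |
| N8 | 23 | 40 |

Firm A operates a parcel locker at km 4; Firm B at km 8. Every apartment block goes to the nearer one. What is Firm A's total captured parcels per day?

The indifferent point is the midpoint (4+8)/2 = 6; apartment blocks left of it (closer to Firm A at 4) go to Firm A, those right go to Firm B.
  N2 at 1 (w=90) → Firm A
  N4 at 4 (w=7) → Firm A
  N5 at 13 (w=300) → Firm B
  N1 at 18 (w=5) → Firm B
  N8 at 23 (w=40) → Firm B
  N6 at 24 (w=300) → Firm B
  N7 at 28 (w=6) → Firm B
  N3 at 33 (w=20) → Firm B
Firm A captures 97; Firm B captures 671.

97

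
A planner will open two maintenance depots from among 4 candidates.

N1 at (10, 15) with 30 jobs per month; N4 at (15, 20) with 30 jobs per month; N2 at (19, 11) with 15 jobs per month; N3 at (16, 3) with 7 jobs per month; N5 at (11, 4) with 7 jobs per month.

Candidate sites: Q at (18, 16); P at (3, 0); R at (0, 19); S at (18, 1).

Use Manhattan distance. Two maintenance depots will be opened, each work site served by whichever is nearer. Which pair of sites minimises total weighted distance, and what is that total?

{Q, S}, total 668

Evaluate every pair (each demand assigned to the nearer of the two):
  {Q, S}: total = 668
  {Q, P}: total = 759
  {Q, R}: total = 808
  {R, S}: total = 1163
  {P, R}: total = 1501
  {P, S}: total = 1583
Best pair: {Q, S} with total 668.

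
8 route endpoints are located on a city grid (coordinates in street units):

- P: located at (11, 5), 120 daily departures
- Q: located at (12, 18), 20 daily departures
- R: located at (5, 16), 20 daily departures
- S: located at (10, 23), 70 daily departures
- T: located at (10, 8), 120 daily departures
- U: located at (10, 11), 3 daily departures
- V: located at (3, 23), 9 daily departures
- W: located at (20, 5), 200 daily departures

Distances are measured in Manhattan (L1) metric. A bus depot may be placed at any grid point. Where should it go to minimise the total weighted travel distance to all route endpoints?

(11, 5)

Manhattan distance separates: Σwᵢ(|x−xᵢ|+|y−yᵢ|) = Σwᵢ|x−xᵢ| + Σwᵢ|y−yᵢ|, so x and y are optimised independently as 1-D weighted medians.
Total weight W = 562; half = 281.
x-coordinate, sorted with cumulative weight:
  x=3 (V, w=9) cum 9
  x=5 (R, w=20) cum 29
  x=10 (S, w=70) cum 99
  x=10 (T, w=120) cum 219
  x=10 (U, w=3) cum 222
  x=11 (P, w=120) cum 342  ← median
  x=12 (Q, w=20) cum 362
  x=20 (W, w=200) cum 562
⇒ x* = 11
y-coordinate, sorted with cumulative weight:
  y=5 (P, w=120) cum 120
  y=5 (W, w=200) cum 320  ← median
  y=8 (T, w=120) cum 440
  y=11 (U, w=3) cum 443
  y=16 (R, w=20) cum 463
  y=18 (Q, w=20) cum 483
  y=23 (S, w=70) cum 553
  y=23 (V, w=9) cum 562
⇒ y* = 5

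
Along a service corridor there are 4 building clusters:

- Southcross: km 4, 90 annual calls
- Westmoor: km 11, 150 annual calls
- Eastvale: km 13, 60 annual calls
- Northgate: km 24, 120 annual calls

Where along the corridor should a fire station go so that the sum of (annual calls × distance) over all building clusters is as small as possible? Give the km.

For a sum of weighted absolute distances on a line, the optimum is the weighted median (not the mean). Total weight W = 420; half-weight = 210.
Sort by position and accumulate weight:
  km 4 (Southcross, w=90) → cum 90
  km 11 (Westmoor, w=150) → cum 240  ≥ 210 → median here
  km 13 (Eastvale, w=60) → cum 300
  km 24 (Northgate, w=120) → cum 420
Optimal location: km 11.

x = 11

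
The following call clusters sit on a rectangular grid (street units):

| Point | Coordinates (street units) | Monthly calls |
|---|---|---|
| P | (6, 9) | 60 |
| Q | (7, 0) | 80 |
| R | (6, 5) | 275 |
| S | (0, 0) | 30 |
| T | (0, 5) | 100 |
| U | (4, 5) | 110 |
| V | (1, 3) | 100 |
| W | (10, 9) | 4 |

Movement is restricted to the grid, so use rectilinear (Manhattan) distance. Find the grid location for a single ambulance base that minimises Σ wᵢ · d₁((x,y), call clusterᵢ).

Manhattan distance separates: Σwᵢ(|x−xᵢ|+|y−yᵢ|) = Σwᵢ|x−xᵢ| + Σwᵢ|y−yᵢ|, so x and y are optimised independently as 1-D weighted medians.
Total weight W = 759; half = 379.5.
x-coordinate, sorted with cumulative weight:
  x=0 (S, w=30) cum 30
  x=0 (T, w=100) cum 130
  x=1 (V, w=100) cum 230
  x=4 (U, w=110) cum 340
  x=6 (P, w=60) cum 400  ← median
  x=6 (R, w=275) cum 675
  x=7 (Q, w=80) cum 755
  x=10 (W, w=4) cum 759
⇒ x* = 6
y-coordinate, sorted with cumulative weight:
  y=0 (Q, w=80) cum 80
  y=0 (S, w=30) cum 110
  y=3 (V, w=100) cum 210
  y=5 (R, w=275) cum 485  ← median
  y=5 (T, w=100) cum 585
  y=5 (U, w=110) cum 695
  y=9 (P, w=60) cum 755
  y=9 (W, w=4) cum 759
⇒ y* = 5

(6, 5)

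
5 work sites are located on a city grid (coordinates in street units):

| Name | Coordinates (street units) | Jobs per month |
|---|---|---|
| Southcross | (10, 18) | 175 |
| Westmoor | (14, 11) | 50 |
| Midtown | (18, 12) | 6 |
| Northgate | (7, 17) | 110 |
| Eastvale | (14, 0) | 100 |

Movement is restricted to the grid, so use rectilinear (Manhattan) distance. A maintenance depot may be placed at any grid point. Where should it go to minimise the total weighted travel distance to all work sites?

Manhattan distance separates: Σwᵢ(|x−xᵢ|+|y−yᵢ|) = Σwᵢ|x−xᵢ| + Σwᵢ|y−yᵢ|, so x and y are optimised independently as 1-D weighted medians.
Total weight W = 441; half = 220.5.
x-coordinate, sorted with cumulative weight:
  x=7 (Northgate, w=110) cum 110
  x=10 (Southcross, w=175) cum 285  ← median
  x=14 (Westmoor, w=50) cum 335
  x=14 (Eastvale, w=100) cum 435
  x=18 (Midtown, w=6) cum 441
⇒ x* = 10
y-coordinate, sorted with cumulative weight:
  y=0 (Eastvale, w=100) cum 100
  y=11 (Westmoor, w=50) cum 150
  y=12 (Midtown, w=6) cum 156
  y=17 (Northgate, w=110) cum 266  ← median
  y=18 (Southcross, w=175) cum 441
⇒ y* = 17

(10, 17)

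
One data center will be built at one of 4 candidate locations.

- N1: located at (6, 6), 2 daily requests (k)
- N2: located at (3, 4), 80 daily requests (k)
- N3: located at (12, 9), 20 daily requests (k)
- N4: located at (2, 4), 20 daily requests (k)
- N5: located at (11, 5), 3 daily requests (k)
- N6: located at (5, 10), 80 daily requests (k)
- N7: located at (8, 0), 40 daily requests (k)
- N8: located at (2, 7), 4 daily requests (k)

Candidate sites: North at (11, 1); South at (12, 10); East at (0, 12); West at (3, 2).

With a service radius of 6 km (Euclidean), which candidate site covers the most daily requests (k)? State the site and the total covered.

Coverage radius r = 6 km; a point is covered iff (Δx)²+(Δy)² ≤ 6² = 36.
  North (11, 1): covers {N5, N7} → 43
  South (12, 10): covers {N3, N5} → 23
  East (0, 12): covers {N6, N8} → 84
  West (3, 2): covers {N1, N2, N4, N7, N8} → 146
Maximum coverage at West: 146 daily requests (k).

West, covering 146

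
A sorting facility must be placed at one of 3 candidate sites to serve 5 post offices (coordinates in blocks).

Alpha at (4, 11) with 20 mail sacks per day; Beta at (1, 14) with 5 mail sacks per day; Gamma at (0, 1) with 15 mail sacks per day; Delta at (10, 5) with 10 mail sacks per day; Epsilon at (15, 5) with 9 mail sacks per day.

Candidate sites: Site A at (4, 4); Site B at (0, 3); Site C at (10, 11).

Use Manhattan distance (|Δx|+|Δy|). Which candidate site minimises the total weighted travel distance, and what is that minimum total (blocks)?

Site A, total 488 blocks

Total weighted distance at each candidate:
  Site A (4, 4): total = 488
  Site B (0, 3): total = 603
  Site C (10, 11): total = 639
Minimum is at Site A with total 488 blocks.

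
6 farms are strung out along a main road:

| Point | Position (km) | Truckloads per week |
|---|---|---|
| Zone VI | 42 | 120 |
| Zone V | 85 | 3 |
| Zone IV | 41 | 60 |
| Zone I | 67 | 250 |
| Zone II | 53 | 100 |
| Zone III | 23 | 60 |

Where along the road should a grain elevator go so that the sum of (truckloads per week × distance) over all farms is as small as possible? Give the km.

x = 53

For a sum of weighted absolute distances on a line, the optimum is the weighted median (not the mean). Total weight W = 593; half-weight = 296.5.
Sort by position and accumulate weight:
  km 23 (Zone III, w=60) → cum 60
  km 41 (Zone IV, w=60) → cum 120
  km 42 (Zone VI, w=120) → cum 240
  km 53 (Zone II, w=100) → cum 340  ≥ 296.5 → median here
  km 67 (Zone I, w=250) → cum 590
  km 85 (Zone V, w=3) → cum 593
Optimal location: km 53.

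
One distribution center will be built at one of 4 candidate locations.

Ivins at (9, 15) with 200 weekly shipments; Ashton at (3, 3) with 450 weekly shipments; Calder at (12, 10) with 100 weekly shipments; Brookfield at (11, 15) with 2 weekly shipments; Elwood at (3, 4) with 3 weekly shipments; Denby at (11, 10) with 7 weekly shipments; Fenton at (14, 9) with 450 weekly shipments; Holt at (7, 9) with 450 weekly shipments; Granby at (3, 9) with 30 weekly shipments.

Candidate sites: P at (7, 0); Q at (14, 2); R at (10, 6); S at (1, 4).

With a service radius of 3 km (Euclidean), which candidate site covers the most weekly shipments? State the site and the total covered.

Coverage radius r = 3 km; a point is covered iff (Δx)²+(Δy)² ≤ 3² = 9.
  P (7, 0): covers {none} → 0
  Q (14, 2): covers {none} → 0
  R (10, 6): covers {none} → 0
  S (1, 4): covers {Ashton, Elwood} → 453
Maximum coverage at S: 453 weekly shipments.

S, covering 453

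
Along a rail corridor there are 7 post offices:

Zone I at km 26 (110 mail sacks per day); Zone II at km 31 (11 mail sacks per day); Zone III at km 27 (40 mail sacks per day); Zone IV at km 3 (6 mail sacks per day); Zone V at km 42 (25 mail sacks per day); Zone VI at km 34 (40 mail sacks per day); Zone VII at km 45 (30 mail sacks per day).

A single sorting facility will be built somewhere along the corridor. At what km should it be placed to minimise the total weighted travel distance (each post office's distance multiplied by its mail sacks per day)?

x = 27

For a sum of weighted absolute distances on a line, the optimum is the weighted median (not the mean). Total weight W = 262; half-weight = 131.
Sort by position and accumulate weight:
  km 3 (Zone IV, w=6) → cum 6
  km 26 (Zone I, w=110) → cum 116
  km 27 (Zone III, w=40) → cum 156  ≥ 131 → median here
  km 31 (Zone II, w=11) → cum 167
  km 34 (Zone VI, w=40) → cum 207
  km 42 (Zone V, w=25) → cum 232
  km 45 (Zone VII, w=30) → cum 262
Optimal location: km 27.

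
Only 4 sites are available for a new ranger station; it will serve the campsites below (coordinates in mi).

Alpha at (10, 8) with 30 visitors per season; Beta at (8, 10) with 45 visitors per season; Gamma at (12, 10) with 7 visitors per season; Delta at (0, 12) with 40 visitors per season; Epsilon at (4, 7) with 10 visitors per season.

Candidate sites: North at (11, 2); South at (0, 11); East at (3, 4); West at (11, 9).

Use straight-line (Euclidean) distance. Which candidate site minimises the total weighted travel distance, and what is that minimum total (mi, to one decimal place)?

Total weighted distance at each candidate:
  North (11, 2): total = 1304.1
  South (0, 11): total = 856.9
  East (3, 4): total = 1042.4
  West (11, 9): total = 723.5
Minimum is at West with total 723.5 mi.

West, total 723.5 mi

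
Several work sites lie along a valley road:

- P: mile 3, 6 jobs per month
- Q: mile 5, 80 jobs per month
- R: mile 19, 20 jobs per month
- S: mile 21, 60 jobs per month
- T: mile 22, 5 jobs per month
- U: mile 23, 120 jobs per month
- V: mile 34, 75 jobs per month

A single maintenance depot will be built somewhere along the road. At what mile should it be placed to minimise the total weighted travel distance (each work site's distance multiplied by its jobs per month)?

For a sum of weighted absolute distances on a line, the optimum is the weighted median (not the mean). Total weight W = 366; half-weight = 183.
Sort by position and accumulate weight:
  mile 3 (P, w=6) → cum 6
  mile 5 (Q, w=80) → cum 86
  mile 19 (R, w=20) → cum 106
  mile 21 (S, w=60) → cum 166
  mile 22 (T, w=5) → cum 171
  mile 23 (U, w=120) → cum 291  ≥ 183 → median here
  mile 34 (V, w=75) → cum 366
Optimal location: mile 23.

x = 23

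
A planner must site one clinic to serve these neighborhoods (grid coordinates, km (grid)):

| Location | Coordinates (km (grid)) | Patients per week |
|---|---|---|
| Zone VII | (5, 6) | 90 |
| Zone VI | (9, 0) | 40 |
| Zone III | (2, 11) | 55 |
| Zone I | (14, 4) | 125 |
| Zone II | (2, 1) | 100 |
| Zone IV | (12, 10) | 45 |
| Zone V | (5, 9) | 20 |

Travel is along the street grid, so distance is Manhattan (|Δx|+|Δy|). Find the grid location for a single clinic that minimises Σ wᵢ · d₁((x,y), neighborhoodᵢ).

(5, 4)

Manhattan distance separates: Σwᵢ(|x−xᵢ|+|y−yᵢ|) = Σwᵢ|x−xᵢ| + Σwᵢ|y−yᵢ|, so x and y are optimised independently as 1-D weighted medians.
Total weight W = 475; half = 237.5.
x-coordinate, sorted with cumulative weight:
  x=2 (Zone III, w=55) cum 55
  x=2 (Zone II, w=100) cum 155
  x=5 (Zone VII, w=90) cum 245  ← median
  x=5 (Zone V, w=20) cum 265
  x=9 (Zone VI, w=40) cum 305
  x=12 (Zone IV, w=45) cum 350
  x=14 (Zone I, w=125) cum 475
⇒ x* = 5
y-coordinate, sorted with cumulative weight:
  y=0 (Zone VI, w=40) cum 40
  y=1 (Zone II, w=100) cum 140
  y=4 (Zone I, w=125) cum 265  ← median
  y=6 (Zone VII, w=90) cum 355
  y=9 (Zone V, w=20) cum 375
  y=10 (Zone IV, w=45) cum 420
  y=11 (Zone III, w=55) cum 475
⇒ y* = 4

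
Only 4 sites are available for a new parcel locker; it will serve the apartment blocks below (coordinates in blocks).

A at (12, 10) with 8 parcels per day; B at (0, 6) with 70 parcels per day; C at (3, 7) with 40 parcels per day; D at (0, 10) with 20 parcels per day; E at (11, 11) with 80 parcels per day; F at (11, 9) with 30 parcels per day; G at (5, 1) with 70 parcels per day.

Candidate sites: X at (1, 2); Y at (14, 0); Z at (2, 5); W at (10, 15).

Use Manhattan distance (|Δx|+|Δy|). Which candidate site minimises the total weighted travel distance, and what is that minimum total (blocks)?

Z, total 2670 blocks

Total weighted distance at each candidate:
  X (1, 2): total = 3342
  Y (14, 0): total = 4876
  Z (2, 5): total = 2670
  W (10, 15): total = 4226
Minimum is at Z with total 2670 blocks.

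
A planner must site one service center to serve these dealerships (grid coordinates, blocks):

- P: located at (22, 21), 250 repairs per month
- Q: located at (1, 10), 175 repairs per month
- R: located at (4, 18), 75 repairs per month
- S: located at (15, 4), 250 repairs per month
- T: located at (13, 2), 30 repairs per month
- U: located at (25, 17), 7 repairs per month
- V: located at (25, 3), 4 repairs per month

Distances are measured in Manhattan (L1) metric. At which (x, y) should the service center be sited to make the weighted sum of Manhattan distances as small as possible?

Manhattan distance separates: Σwᵢ(|x−xᵢ|+|y−yᵢ|) = Σwᵢ|x−xᵢ| + Σwᵢ|y−yᵢ|, so x and y are optimised independently as 1-D weighted medians.
Total weight W = 791; half = 395.5.
x-coordinate, sorted with cumulative weight:
  x=1 (Q, w=175) cum 175
  x=4 (R, w=75) cum 250
  x=13 (T, w=30) cum 280
  x=15 (S, w=250) cum 530  ← median
  x=22 (P, w=250) cum 780
  x=25 (U, w=7) cum 787
  x=25 (V, w=4) cum 791
⇒ x* = 15
y-coordinate, sorted with cumulative weight:
  y=2 (T, w=30) cum 30
  y=3 (V, w=4) cum 34
  y=4 (S, w=250) cum 284
  y=10 (Q, w=175) cum 459  ← median
  y=17 (U, w=7) cum 466
  y=18 (R, w=75) cum 541
  y=21 (P, w=250) cum 791
⇒ y* = 10

(15, 10)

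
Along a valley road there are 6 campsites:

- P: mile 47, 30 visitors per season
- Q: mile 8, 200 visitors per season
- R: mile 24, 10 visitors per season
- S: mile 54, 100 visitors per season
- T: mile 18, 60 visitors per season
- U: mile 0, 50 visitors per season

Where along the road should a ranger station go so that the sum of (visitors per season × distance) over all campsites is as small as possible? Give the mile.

x = 8

For a sum of weighted absolute distances on a line, the optimum is the weighted median (not the mean). Total weight W = 450; half-weight = 225.
Sort by position and accumulate weight:
  mile 0 (U, w=50) → cum 50
  mile 8 (Q, w=200) → cum 250  ≥ 225 → median here
  mile 18 (T, w=60) → cum 310
  mile 24 (R, w=10) → cum 320
  mile 47 (P, w=30) → cum 350
  mile 54 (S, w=100) → cum 450
Optimal location: mile 8.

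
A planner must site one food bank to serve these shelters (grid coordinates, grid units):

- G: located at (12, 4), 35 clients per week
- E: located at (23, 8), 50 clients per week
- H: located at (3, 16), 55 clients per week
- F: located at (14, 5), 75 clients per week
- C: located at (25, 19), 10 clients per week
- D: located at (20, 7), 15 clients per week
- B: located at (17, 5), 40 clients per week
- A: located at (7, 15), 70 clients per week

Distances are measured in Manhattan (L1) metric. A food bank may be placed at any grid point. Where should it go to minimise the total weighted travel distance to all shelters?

(14, 8)

Manhattan distance separates: Σwᵢ(|x−xᵢ|+|y−yᵢ|) = Σwᵢ|x−xᵢ| + Σwᵢ|y−yᵢ|, so x and y are optimised independently as 1-D weighted medians.
Total weight W = 350; half = 175.
x-coordinate, sorted with cumulative weight:
  x=3 (H, w=55) cum 55
  x=7 (A, w=70) cum 125
  x=12 (G, w=35) cum 160
  x=14 (F, w=75) cum 235  ← median
  x=17 (B, w=40) cum 275
  x=20 (D, w=15) cum 290
  x=23 (E, w=50) cum 340
  x=25 (C, w=10) cum 350
⇒ x* = 14
y-coordinate, sorted with cumulative weight:
  y=4 (G, w=35) cum 35
  y=5 (F, w=75) cum 110
  y=5 (B, w=40) cum 150
  y=7 (D, w=15) cum 165
  y=8 (E, w=50) cum 215  ← median
  y=15 (A, w=70) cum 285
  y=16 (H, w=55) cum 340
  y=19 (C, w=10) cum 350
⇒ y* = 8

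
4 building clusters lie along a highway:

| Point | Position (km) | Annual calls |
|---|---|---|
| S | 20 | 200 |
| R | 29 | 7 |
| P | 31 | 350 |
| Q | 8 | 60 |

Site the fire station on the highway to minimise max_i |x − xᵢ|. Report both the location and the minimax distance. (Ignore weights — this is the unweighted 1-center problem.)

The 1-center on a line is the midpoint of the two extreme points: leftmost at 8, rightmost at 31.
Optimal location = (8 + 31)/2 = 19.5; maximum distance = (31 − 8)/2 = 11.5.

location 19.5, max distance 11.5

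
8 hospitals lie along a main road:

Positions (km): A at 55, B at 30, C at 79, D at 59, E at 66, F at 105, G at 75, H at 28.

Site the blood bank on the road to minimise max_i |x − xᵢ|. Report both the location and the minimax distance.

The 1-center on a line is the midpoint of the two extreme points: leftmost at 28, rightmost at 105.
Optimal location = (28 + 105)/2 = 66.5; maximum distance = (105 − 28)/2 = 38.5.

location 66.5, max distance 38.5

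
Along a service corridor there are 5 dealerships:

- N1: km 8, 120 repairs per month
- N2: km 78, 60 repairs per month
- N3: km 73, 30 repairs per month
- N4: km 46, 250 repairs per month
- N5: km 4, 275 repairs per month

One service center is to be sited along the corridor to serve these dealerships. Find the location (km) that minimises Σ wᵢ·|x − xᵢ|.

For a sum of weighted absolute distances on a line, the optimum is the weighted median (not the mean). Total weight W = 735; half-weight = 367.5.
Sort by position and accumulate weight:
  km 4 (N5, w=275) → cum 275
  km 8 (N1, w=120) → cum 395  ≥ 367.5 → median here
  km 46 (N4, w=250) → cum 645
  km 73 (N3, w=30) → cum 675
  km 78 (N2, w=60) → cum 735
Optimal location: km 8.

x = 8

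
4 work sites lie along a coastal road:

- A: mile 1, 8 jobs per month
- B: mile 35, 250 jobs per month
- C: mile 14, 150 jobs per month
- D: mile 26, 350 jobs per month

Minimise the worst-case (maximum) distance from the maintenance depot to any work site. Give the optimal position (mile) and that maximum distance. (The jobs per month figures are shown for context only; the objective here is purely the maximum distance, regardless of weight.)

location 18, max distance 17

The 1-center on a line is the midpoint of the two extreme points: leftmost at 1, rightmost at 35.
Optimal location = (1 + 35)/2 = 18; maximum distance = (35 − 1)/2 = 17.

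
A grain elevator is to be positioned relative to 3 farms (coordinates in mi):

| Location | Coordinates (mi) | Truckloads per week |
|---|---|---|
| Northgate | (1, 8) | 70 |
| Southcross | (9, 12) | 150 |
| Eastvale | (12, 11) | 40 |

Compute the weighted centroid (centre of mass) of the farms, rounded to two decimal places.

(7.31, 10.77)

The minimiser of Σwᵢ‖p−pᵢ‖² is the weighted centroid p* = (Σwᵢpᵢ)/(Σwᵢ).
Σwᵢ = 260.
Σwᵢxᵢ = 70·1 + 150·9 + 40·12 = 1900.
Σwᵢyᵢ = 70·8 + 150·12 + 40·11 = 2800.
x* = 1900/260 = 7.31, y* = 2800/260 = 10.77.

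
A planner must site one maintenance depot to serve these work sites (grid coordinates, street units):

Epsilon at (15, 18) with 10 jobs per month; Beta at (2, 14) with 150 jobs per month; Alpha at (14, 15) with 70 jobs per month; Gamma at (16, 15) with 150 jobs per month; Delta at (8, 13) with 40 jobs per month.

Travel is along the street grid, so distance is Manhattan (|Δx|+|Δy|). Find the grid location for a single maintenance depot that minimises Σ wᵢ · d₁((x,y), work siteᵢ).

(14, 15)

Manhattan distance separates: Σwᵢ(|x−xᵢ|+|y−yᵢ|) = Σwᵢ|x−xᵢ| + Σwᵢ|y−yᵢ|, so x and y are optimised independently as 1-D weighted medians.
Total weight W = 420; half = 210.
x-coordinate, sorted with cumulative weight:
  x=2 (Beta, w=150) cum 150
  x=8 (Delta, w=40) cum 190
  x=14 (Alpha, w=70) cum 260  ← median
  x=15 (Epsilon, w=10) cum 270
  x=16 (Gamma, w=150) cum 420
⇒ x* = 14
y-coordinate, sorted with cumulative weight:
  y=13 (Delta, w=40) cum 40
  y=14 (Beta, w=150) cum 190
  y=15 (Alpha, w=70) cum 260  ← median
  y=15 (Gamma, w=150) cum 410
  y=18 (Epsilon, w=10) cum 420
⇒ y* = 15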